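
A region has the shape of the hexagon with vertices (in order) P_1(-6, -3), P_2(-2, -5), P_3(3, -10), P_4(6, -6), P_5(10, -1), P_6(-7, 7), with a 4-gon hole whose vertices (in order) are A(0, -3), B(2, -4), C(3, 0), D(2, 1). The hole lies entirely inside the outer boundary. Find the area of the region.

133

Outer boundary:
Apply the shoelace (surveyor's) formula: 2A = Σ (x_i·y_{i+1} − x_{i+1}·y_i), indices taken mod 6.
Cross-terms: 24, 35, 42, 54, 63, 63  ⇒  Σ = 281
Area = |Σ|/2 = 140.5.
Hole:
Apply the shoelace (surveyor's) formula: 2A = Σ (x_i·y_{i+1} − x_{i+1}·y_i), indices taken mod 4.
Cross-terms: 6, 12, 3, -6  ⇒  Σ = 15
Area = |Σ|/2 = 7.5.
Net area = 140.5 − 7.5 = 133.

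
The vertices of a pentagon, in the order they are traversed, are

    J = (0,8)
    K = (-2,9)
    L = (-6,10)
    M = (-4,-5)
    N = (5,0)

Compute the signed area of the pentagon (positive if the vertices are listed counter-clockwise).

92.5

Apply the surveyor's formula: 2A = Σ (x_i·y_{i+1} − x_{i+1}·y_i), indices taken mod 5.
Σ = (16) + (34) + (70) + (25) + (40) = 185
Signed area = Σ/2 = 92.5 (positive ⇒ counter-clockwise traversal).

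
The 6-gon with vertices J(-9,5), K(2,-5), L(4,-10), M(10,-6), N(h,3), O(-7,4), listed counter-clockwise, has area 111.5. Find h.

6

Write out the shoelace sum; only the two edges meeting at N involve h:
2·Area = [(10·3 − h·(-6)) + (h·4 − (-7)·3)] + 112
       = 10·h + 163 = 223
⇒ h = 6.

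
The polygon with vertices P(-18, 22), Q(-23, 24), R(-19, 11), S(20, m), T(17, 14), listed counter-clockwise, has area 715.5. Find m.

-13

Write out the shoelace sum; only the two edges meeting at S involve m:
2·Area = [((-19)·m − 20·11) + (20·14 − 17·m)] + 903
       = -36·m + 963 = 1431
⇒ m = -13.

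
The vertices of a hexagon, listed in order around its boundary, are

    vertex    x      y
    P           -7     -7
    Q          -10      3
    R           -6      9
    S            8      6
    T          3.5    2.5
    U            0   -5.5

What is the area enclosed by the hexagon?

Apply the shoelace (surveyor's) formula: 2A = Σ (x_i·y_{i+1} − x_{i+1}·y_i), indices taken mod 6.
P→Q: (-7)(3) − (-10)(-7) = -91
Q→R: (-10)(9) − (-6)(3) = -72
R→S: (-6)(6) − (8)(9) = -108
S→T: (8)(2.5) − (3.5)(6) = -1
T→U: (3.5)(-5.5) − (0)(2.5) = -19.25
U→P: (0)(-7) − (-7)(-5.5) = -38.5
Σ = -329.75
Area = |Σ|/2 = 164.875.

164.875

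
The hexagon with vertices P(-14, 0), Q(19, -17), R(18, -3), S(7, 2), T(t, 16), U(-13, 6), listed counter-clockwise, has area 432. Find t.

Write out the shoelace sum; only the two edges meeting at T involve t:
2·Area = [(7·16 − t·2) + (t·6 − (-13)·16)] + 628
       = 4·t + 948 = 864
⇒ t = -21.

-21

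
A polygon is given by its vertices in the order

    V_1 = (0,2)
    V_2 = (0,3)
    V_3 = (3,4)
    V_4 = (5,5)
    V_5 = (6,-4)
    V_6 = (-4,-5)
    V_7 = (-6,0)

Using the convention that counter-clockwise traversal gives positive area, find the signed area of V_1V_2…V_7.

Σ = (0) + (-9) + (-5) + (-50) + (-46) + (-30) + (-12) = -152
Signed area = Σ/2 = -76 (negative ⇒ clockwise traversal).

-76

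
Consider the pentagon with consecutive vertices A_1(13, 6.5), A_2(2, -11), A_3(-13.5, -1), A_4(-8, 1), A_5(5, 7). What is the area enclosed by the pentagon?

Apply Gauss's area formula: 2A = Σ (x_i·y_{i+1} − x_{i+1}·y_i), indices taken mod 5.
Σ = (-156) + (-150.5) + (-21.5) + (-61) + (-58.5) = -447.5
Area = |Σ|/2 = 223.75.

223.75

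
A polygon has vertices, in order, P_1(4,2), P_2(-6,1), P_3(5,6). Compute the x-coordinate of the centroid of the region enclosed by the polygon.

1

Apply the surveyor's formula. First the cross-terms c_i = x_i·y_{i+1} − x_{i+1}·y_i:
  16, -41, -14  ⇒  2A = -39, A = -19.5.
Then Σ (x_i + x_{i+1})·c_i = -117, so x̄ = -117 / (6·(-19.5)) = 1.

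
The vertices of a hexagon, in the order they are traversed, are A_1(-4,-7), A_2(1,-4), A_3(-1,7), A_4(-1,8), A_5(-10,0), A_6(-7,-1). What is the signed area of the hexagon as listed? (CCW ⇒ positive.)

80

Apply the shoelace (surveyor's) formula: 2A = Σ (x_i·y_{i+1} − x_{i+1}·y_i), indices taken mod 6.
Σ = (23) + (3) + (-1) + (80) + (10) + (45) = 160
Signed area = Σ/2 = 80 (positive ⇒ counter-clockwise traversal).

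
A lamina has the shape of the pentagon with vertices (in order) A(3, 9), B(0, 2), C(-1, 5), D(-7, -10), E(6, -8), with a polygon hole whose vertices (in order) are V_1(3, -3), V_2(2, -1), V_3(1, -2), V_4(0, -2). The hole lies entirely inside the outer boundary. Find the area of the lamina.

Outer boundary:
Σ = (6) + (2) + (45) + (116) + (78) = 247
Area = |Σ|/2 = 123.5.
Hole:
Σ = (3) + (-3) + (-2) + (6) = 4
Area = |Σ|/2 = 2.
Net area = 123.5 − 2 = 121.5.

121.5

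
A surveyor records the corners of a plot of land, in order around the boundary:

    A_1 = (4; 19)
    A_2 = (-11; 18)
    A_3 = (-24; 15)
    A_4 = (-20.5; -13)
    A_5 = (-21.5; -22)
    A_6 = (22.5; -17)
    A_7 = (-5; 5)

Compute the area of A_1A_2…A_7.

Cross-terms: 281, 267, 619.5, 171.5, 860.5, 27.5, -115  ⇒  Σ = 2112
Area = |Σ|/2 = 1056.

1056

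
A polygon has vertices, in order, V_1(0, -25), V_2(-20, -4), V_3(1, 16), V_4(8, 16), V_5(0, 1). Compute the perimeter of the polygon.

|V_1V_2| = √((-20)² + (21)²) = √841 = 29
|V_2V_3| = √((21)² + (20)²) = √841 = 29
|V_3V_4| = √((7)² + (0)²) = √49 = 7
|V_4V_5| = √((-8)² + (-15)²) = √289 = 17
|V_5V_1| = √((0)² + (-26)²) = √676 = 26
Perimeter = 29 + 29 + 7 + 17 + 26 = 108.

108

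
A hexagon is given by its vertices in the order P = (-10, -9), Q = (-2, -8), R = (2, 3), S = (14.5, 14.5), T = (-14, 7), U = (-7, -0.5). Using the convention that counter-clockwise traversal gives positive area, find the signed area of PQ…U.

238

Apply the surveyor's formula: 2A = Σ (x_i·y_{i+1} − x_{i+1}·y_i), indices taken mod 6.
P→Q: (-10)(-8) − (-2)(-9) = 62
Q→R: (-2)(3) − (2)(-8) = 10
R→S: (2)(14.5) − (14.5)(3) = -14.5
S→T: (14.5)(7) − (-14)(14.5) = 304.5
T→U: (-14)(-0.5) − (-7)(7) = 56
U→P: (-7)(-9) − (-10)(-0.5) = 58
Σ = 476
Signed area = Σ/2 = 238 (positive ⇒ counter-clockwise traversal).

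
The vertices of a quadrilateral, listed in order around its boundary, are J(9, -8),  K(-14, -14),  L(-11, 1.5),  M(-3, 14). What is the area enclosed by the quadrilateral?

Apply the shoelace (surveyor's) formula: 2A = Σ (x_i·y_{i+1} − x_{i+1}·y_i), indices taken mod 4.
Cross-terms: -238, -175, -149.5, -102  ⇒  Σ = -664.5
Area = |Σ|/2 = 332.25.

332.25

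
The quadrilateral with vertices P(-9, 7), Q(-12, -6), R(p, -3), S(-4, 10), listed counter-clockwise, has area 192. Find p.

10

The doubled signed area Σ (x_i y_{i+1} − x_{i+1} y_i) is linear in p.
With p=0 it equals 224; the coefficient of p is 16 (from the two edges through R).
So 16·p + 224 = 2·192 = 384 ⇒ p = 10.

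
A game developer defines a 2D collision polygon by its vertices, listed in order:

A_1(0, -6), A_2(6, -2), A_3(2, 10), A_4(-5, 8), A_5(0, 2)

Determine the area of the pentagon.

Apply the surveyor's formula: 2A = Σ (x_i·y_{i+1} − x_{i+1}·y_i), indices taken mod 5.
Σ = (36) + (64) + (66) + (-10) + (0) = 156
Area = |Σ|/2 = 78.

78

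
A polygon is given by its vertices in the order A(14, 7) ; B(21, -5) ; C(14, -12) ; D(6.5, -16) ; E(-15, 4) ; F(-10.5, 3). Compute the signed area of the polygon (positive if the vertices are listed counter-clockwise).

-438.75

Apply the shoelace (surveyor's) formula: 2A = Σ (x_i·y_{i+1} − x_{i+1}·y_i), indices taken mod 6.
Σ = (-217) + (-182) + (-146) + (-214) + (-3) + (-115.5) = -877.5
Signed area = Σ/2 = -438.75 (negative ⇒ clockwise traversal).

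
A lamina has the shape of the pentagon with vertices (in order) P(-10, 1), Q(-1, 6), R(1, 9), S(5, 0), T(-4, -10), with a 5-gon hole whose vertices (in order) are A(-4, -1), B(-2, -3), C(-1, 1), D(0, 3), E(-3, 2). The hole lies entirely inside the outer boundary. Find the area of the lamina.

Outer boundary:
Apply the shoelace formula: 2A = Σ (x_i·y_{i+1} − x_{i+1}·y_i), indices taken mod 5.
P→Q: (-10)(6) − (-1)(1) = -59
Q→R: (-1)(9) − (1)(6) = -15
R→S: (1)(0) − (5)(9) = -45
S→T: (5)(-10) − (-4)(0) = -50
T→P: (-4)(1) − (-10)(-10) = -104
Σ = -273
Area = |Σ|/2 = 136.5.
Hole:
Apply the surveyor's formula: 2A = Σ (x_i·y_{i+1} − x_{i+1}·y_i), indices taken mod 5.
Cross-terms: 10, -5, -3, 9, 11  ⇒  Σ = 22
Area = |Σ|/2 = 11.
Net area = 136.5 − 11 = 125.5.

125.5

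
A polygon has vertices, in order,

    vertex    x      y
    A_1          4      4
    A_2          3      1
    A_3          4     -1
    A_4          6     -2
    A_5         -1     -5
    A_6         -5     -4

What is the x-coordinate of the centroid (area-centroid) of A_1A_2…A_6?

Apply the surveyor's formula. First the cross-terms c_i = x_i·y_{i+1} − x_{i+1}·y_i:
  -8, -7, -2, -32, -21, -4  ⇒  2A = -74, A = -37.
Then Σ (x_i + x_{i+1})·c_i = -155, so x̄ = -155 / (6·(-37)) = 155/222.

155/222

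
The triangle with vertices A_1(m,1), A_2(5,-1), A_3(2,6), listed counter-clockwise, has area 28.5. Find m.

-4

Write out the shoelace sum; only the two edges meeting at A_1 involve m:
2·Area = [(2·1 − m·6) + (m·(-1) − 5·1)] + 32
       = -7·m + 29 = 57
⇒ m = -4.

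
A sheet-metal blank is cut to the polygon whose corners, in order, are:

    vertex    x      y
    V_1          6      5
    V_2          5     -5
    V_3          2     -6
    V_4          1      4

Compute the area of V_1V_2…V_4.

Cross-terms: -55, -20, 14, -19  ⇒  Σ = -80
Area = |Σ|/2 = 40.

40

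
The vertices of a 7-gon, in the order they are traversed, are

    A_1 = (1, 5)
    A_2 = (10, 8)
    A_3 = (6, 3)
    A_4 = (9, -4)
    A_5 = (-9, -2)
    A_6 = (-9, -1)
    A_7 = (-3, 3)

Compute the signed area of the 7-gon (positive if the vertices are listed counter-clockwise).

Σ = (-42) + (-18) + (-51) + (-54) + (-9) + (-30) + (-18) = -222
Signed area = Σ/2 = -111 (negative ⇒ clockwise traversal).

-111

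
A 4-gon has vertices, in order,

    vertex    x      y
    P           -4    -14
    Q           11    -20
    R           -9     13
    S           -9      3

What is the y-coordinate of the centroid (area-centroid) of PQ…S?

-311/51

Apply the shoelace (surveyor's) formula. First the cross-terms c_i = x_i·y_{i+1} − x_{i+1}·y_i:
  234, -37, 90, 138  ⇒  2A = 425, A = 212.5.
Then Σ (y_i + y_{i+1})·c_i = -7775, so ȳ = -7775 / (6·212.5) = -311/51.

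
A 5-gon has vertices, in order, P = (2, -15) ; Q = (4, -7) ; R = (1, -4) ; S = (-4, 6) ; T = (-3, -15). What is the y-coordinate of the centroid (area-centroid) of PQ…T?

Apply Gauss's area formula. First the cross-terms c_i = x_i·y_{i+1} − x_{i+1}·y_i:
  46, -9, -10, 78, 75  ⇒  2A = 180, A = 90.
Then Σ (y_i + y_{i+1})·c_i = -3885, so ȳ = -3885 / (6·90) = -259/36.

-259/36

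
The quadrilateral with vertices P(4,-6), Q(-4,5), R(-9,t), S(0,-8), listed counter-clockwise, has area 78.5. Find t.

-3

The doubled signed area Σ (x_i y_{i+1} − x_{i+1} y_i) is linear in t.
With t=0 it equals 145; the coefficient of t is -4 (from the two edges through R).
So -4·t + 145 = 2·78.5 = 157 ⇒ t = -3.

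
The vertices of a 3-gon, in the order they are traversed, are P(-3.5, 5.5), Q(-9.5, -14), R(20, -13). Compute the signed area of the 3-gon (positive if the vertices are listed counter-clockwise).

284.625

Apply the surveyor's formula: 2A = Σ (x_i·y_{i+1} − x_{i+1}·y_i), indices taken mod 3.
Σ = (101.25) + (403.5) + (64.5) = 569.25
Signed area = Σ/2 = 284.625 (positive ⇒ counter-clockwise traversal).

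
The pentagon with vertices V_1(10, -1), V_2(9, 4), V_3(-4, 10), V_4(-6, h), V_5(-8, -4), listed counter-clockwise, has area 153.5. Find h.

5

The doubled signed area Σ (x_i y_{i+1} − x_{i+1} y_i) is linear in h.
With h=0 it equals 287; the coefficient of h is 4 (from the two edges through V_4).
So 4·h + 287 = 2·153.5 = 307 ⇒ h = 5.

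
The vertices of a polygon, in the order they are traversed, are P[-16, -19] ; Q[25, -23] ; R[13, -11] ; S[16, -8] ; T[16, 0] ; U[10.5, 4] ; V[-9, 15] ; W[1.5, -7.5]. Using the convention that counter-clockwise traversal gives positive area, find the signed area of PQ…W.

P→Q: (-16)(-23) − (25)(-19) = 843
Q→R: (25)(-11) − (13)(-23) = 24
R→S: (13)(-8) − (16)(-11) = 72
S→T: (16)(0) − (16)(-8) = 128
T→U: (16)(4) − (10.5)(0) = 64
U→V: (10.5)(15) − (-9)(4) = 193.5
V→W: (-9)(-7.5) − (1.5)(15) = 45
W→P: (1.5)(-19) − (-16)(-7.5) = -148.5
Σ = 1221
Signed area = Σ/2 = 610.5 (positive ⇒ counter-clockwise traversal).

610.5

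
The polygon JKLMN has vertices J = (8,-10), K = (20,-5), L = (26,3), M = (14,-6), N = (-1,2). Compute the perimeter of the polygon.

70

|JK| = √((12)² + (5)²) = √169 = 13
|KL| = √((6)² + (8)²) = √100 = 10
|LM| = √((-12)² + (-9)²) = √225 = 15
|MN| = √((-15)² + (8)²) = √289 = 17
|NJ| = √((9)² + (-12)²) = √225 = 15
Perimeter = 13 + 10 + 15 + 17 + 15 = 70.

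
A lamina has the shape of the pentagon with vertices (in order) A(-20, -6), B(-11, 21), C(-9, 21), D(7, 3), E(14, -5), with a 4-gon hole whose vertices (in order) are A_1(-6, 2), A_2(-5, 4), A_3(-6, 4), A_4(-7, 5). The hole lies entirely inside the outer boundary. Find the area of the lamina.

479.5

Outer boundary:
Apply the shoelace formula: 2A = Σ (x_i·y_{i+1} − x_{i+1}·y_i), indices taken mod 5.
Σ = (-486) + (-42) + (-174) + (-77) + (-184) = -963
Area = |Σ|/2 = 481.5.
Hole:
Apply the surveyor's formula: 2A = Σ (x_i·y_{i+1} − x_{i+1}·y_i), indices taken mod 4.
A_1→A_2: (-6)(4) − (-5)(2) = -14
A_2→A_3: (-5)(4) − (-6)(4) = 4
A_3→A_4: (-6)(5) − (-7)(4) = -2
A_4→A_1: (-7)(2) − (-6)(5) = 16
Σ = 4
Area = |Σ|/2 = 2.
Net area = 481.5 − 2 = 479.5.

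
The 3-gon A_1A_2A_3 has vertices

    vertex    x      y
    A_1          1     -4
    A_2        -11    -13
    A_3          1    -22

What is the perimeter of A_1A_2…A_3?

|A_1A_2| = √((-12)² + (-9)²) = √225 = 15
|A_2A_3| = √((12)² + (-9)²) = √225 = 15
|A_3A_1| = √((0)² + (18)²) = √324 = 18
Perimeter = 15 + 15 + 18 = 48.

48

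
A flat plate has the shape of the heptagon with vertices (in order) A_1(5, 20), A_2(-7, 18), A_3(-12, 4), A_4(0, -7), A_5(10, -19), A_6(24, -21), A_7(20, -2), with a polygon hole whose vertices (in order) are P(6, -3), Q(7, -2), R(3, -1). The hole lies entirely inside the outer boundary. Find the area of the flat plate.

797.5

Outer boundary:
Apply the surveyor's formula: 2A = Σ (x_i·y_{i+1} − x_{i+1}·y_i), indices taken mod 7.
Σ = (230) + (188) + (84) + (70) + (246) + (372) + (410) = 1600
Area = |Σ|/2 = 800.
Hole:
P→Q: (6)(-2) − (7)(-3) = 9
Q→R: (7)(-1) − (3)(-2) = -1
R→P: (3)(-3) − (6)(-1) = -3
Σ = 5
Area = |Σ|/2 = 2.5.
Net area = 800 − 2.5 = 797.5.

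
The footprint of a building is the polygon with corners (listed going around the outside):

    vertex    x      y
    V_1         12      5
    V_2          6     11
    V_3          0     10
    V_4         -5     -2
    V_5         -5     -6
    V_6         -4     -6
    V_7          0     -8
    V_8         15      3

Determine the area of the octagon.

214.5

Apply the shoelace (surveyor's) formula: 2A = Σ (x_i·y_{i+1} − x_{i+1}·y_i), indices taken mod 8.
Cross-terms: 102, 60, 50, 20, 6, 32, 120, 39  ⇒  Σ = 429
Area = |Σ|/2 = 214.5.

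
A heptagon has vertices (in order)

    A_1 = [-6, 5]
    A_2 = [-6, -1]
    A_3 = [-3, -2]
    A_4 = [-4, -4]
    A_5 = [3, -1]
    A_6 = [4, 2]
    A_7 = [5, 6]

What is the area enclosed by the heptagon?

75

Apply the surveyor's formula: 2A = Σ (x_i·y_{i+1} − x_{i+1}·y_i), indices taken mod 7.
Σ = (36) + (9) + (4) + (16) + (10) + (14) + (61) = 150
Area = |Σ|/2 = 75.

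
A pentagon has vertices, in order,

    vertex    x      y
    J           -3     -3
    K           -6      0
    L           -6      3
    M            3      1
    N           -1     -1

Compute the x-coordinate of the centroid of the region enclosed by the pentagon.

Apply the surveyor's formula. First the cross-terms c_i = x_i·y_{i+1} − x_{i+1}·y_i:
  -18, -18, -15, -2, 0  ⇒  2A = -53, A = -26.5.
Then Σ (x_i + x_{i+1})·c_i = 419, so x̄ = 419 / (6·(-26.5)) = -419/159.

-419/159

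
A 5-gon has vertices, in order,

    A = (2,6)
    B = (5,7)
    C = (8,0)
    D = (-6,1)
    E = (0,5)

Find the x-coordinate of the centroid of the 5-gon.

83/39

Apply the shoelace (surveyor's) formula. First the cross-terms c_i = x_i·y_{i+1} − x_{i+1}·y_i:
  -16, -56, 8, -30, -10  ⇒  2A = -104, A = -52.
Then Σ (x_i + x_{i+1})·c_i = -664, so x̄ = -664 / (6·(-52)) = 83/39.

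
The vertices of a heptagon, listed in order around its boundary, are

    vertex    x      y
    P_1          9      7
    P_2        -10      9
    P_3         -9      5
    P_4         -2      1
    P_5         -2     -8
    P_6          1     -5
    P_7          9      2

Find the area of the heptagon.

Apply the surveyor's formula: 2A = Σ (x_i·y_{i+1} − x_{i+1}·y_i), indices taken mod 7.
Σ = (151) + (31) + (1) + (18) + (18) + (47) + (45) = 311
Area = |Σ|/2 = 155.5.

155.5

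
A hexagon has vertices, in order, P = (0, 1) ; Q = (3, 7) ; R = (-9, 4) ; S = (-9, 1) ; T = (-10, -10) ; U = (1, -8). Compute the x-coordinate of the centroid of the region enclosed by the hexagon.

Apply the shoelace formula. First the cross-terms c_i = x_i·y_{i+1} − x_{i+1}·y_i:
  -3, 75, 27, 100, 90, 1  ⇒  2A = 290, A = 145.
Then Σ (x_i + x_{i+1})·c_i = -3654, so x̄ = -3654 / (6·145) = -4.2.

-4.2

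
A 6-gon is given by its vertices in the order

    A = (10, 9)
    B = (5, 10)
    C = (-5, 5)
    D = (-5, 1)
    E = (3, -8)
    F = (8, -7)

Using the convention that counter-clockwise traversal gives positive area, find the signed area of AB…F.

Apply the shoelace (surveyor's) formula: 2A = Σ (x_i·y_{i+1} − x_{i+1}·y_i), indices taken mod 6.
Σ = (55) + (75) + (20) + (37) + (43) + (142) = 372
Signed area = Σ/2 = 186 (positive ⇒ counter-clockwise traversal).

186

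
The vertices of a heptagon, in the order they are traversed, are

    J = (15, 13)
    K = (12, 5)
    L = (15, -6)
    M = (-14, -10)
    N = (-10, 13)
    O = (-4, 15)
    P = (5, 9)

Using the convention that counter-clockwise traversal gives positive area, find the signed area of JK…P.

Apply the surveyor's formula: 2A = Σ (x_i·y_{i+1} − x_{i+1}·y_i), indices taken mod 7.
J→K: (15)(5) − (12)(13) = -81
K→L: (12)(-6) − (15)(5) = -147
L→M: (15)(-10) − (-14)(-6) = -234
M→N: (-14)(13) − (-10)(-10) = -282
N→O: (-10)(15) − (-4)(13) = -98
O→P: (-4)(9) − (5)(15) = -111
P→J: (5)(13) − (15)(9) = -70
Σ = -1023
Signed area = Σ/2 = -511.5 (negative ⇒ clockwise traversal).

-511.5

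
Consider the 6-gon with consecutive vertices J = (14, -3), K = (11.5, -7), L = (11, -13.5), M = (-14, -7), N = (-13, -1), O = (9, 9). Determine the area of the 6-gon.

372.875

Apply Gauss's area formula: 2A = Σ (x_i·y_{i+1} − x_{i+1}·y_i), indices taken mod 6.
J→K: (14)(-7) − (11.5)(-3) = -63.5
K→L: (11.5)(-13.5) − (11)(-7) = -78.25
L→M: (11)(-7) − (-14)(-13.5) = -266
M→N: (-14)(-1) − (-13)(-7) = -77
N→O: (-13)(9) − (9)(-1) = -108
O→J: (9)(-3) − (14)(9) = -153
Σ = -745.75
Area = |Σ|/2 = 372.875.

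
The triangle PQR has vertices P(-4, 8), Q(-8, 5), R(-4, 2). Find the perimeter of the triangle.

16

|PQ| = √((-4)² + (-3)²) = √25 = 5
|QR| = √((4)² + (-3)²) = √25 = 5
|RP| = √((0)² + (6)²) = √36 = 6
Perimeter = 5 + 5 + 6 = 16.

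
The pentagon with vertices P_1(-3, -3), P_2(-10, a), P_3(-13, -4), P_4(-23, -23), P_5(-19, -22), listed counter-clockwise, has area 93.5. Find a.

-9

The doubled signed area Σ (x_i y_{i+1} − x_{i+1} y_i) is linear in a.
With a=0 it equals 277; the coefficient of a is 10 (from the two edges through P_2).
So 10·a + 277 = 2·93.5 = 187 ⇒ a = -9.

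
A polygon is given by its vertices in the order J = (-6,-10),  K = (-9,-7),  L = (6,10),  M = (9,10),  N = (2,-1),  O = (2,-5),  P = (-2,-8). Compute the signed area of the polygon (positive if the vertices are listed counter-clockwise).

Apply the shoelace formula: 2A = Σ (x_i·y_{i+1} − x_{i+1}·y_i), indices taken mod 7.
J→K: (-6)(-7) − (-9)(-10) = -48
K→L: (-9)(10) − (6)(-7) = -48
L→M: (6)(10) − (9)(10) = -30
M→N: (9)(-1) − (2)(10) = -29
N→O: (2)(-5) − (2)(-1) = -8
O→P: (2)(-8) − (-2)(-5) = -26
P→J: (-2)(-10) − (-6)(-8) = -28
Σ = -217
Signed area = Σ/2 = -108.5 (negative ⇒ clockwise traversal).

-108.5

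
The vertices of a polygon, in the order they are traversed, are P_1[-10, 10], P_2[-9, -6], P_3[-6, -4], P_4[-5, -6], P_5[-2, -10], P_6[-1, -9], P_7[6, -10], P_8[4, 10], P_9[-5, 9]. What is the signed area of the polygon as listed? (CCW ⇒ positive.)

Cross-terms: 150, 0, 16, 38, 8, 64, 100, 86, 40  ⇒  Σ = 502
Signed area = Σ/2 = 251 (positive ⇒ counter-clockwise traversal).

251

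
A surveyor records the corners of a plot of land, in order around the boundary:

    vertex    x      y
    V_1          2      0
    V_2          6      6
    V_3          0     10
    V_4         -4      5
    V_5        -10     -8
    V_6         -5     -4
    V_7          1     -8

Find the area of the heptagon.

Σ = (12) + (60) + (40) + (82) + (0) + (44) + (16) = 254
Area = |Σ|/2 = 127.

127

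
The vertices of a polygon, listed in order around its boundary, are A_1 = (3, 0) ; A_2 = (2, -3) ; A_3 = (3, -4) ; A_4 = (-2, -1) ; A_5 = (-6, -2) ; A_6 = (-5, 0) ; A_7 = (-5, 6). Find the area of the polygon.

Cross-terms: -9, 1, -11, -2, -10, -30, -18  ⇒  Σ = -79
Area = |Σ|/2 = 39.5.

39.5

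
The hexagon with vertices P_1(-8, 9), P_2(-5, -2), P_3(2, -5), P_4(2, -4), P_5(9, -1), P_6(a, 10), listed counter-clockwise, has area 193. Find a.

9

The doubled signed area Σ (x_i y_{i+1} − x_{i+1} y_i) is linear in a.
With a=0 it equals 296; the coefficient of a is 10 (from the two edges through P_6).
So 10·a + 296 = 2·193 = 386 ⇒ a = 9.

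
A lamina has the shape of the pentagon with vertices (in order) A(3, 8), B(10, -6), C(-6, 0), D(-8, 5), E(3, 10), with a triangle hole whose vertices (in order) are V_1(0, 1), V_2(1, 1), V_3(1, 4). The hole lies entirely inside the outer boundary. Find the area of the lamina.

Outer boundary:
Apply the surveyor's formula: 2A = Σ (x_i·y_{i+1} − x_{i+1}·y_i), indices taken mod 5.
Σ = (-98) + (-36) + (-30) + (-95) + (-6) = -265
Area = |Σ|/2 = 132.5.
Hole:
Apply Gauss's area formula: 2A = Σ (x_i·y_{i+1} − x_{i+1}·y_i), indices taken mod 3.
V_1→V_2: (0)(1) − (1)(1) = -1
V_2→V_3: (1)(4) − (1)(1) = 3
V_3→V_1: (1)(1) − (0)(4) = 1
Σ = 3
Area = |Σ|/2 = 1.5.
Net area = 132.5 − 1.5 = 131.

131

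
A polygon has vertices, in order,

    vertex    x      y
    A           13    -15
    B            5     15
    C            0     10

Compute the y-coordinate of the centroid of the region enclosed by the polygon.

10/3

Apply the shoelace formula. First the cross-terms c_i = x_i·y_{i+1} − x_{i+1}·y_i:
  270, 50, -130  ⇒  2A = 190, A = 95.
Then Σ (y_i + y_{i+1})·c_i = 1900, so ȳ = 1900 / (6·95) = 10/3.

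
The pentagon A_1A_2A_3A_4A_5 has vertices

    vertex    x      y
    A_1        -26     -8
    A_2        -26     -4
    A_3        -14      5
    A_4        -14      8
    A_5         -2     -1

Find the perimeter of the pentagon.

|A_1A_2| = √((0)² + (4)²) = √16 = 4
|A_2A_3| = √((12)² + (9)²) = √225 = 15
|A_3A_4| = √((0)² + (3)²) = √9 = 3
|A_4A_5| = √((12)² + (-9)²) = √225 = 15
|A_5A_1| = √((-24)² + (-7)²) = √625 = 25
Perimeter = 4 + 15 + 3 + 15 + 25 = 62.

62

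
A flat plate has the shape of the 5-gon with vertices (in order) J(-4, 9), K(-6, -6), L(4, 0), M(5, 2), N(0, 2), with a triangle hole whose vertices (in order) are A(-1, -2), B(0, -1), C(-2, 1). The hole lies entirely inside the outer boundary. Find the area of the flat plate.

Outer boundary:
Apply the shoelace formula: 2A = Σ (x_i·y_{i+1} − x_{i+1}·y_i), indices taken mod 5.
J→K: (-4)(-6) − (-6)(9) = 78
K→L: (-6)(0) − (4)(-6) = 24
L→M: (4)(2) − (5)(0) = 8
M→N: (5)(2) − (0)(2) = 10
N→J: (0)(9) − (-4)(2) = 8
Σ = 128
Area = |Σ|/2 = 64.
Hole:
A→B: (-1)(-1) − (0)(-2) = 1
B→C: (0)(1) − (-2)(-1) = -2
C→A: (-2)(-2) − (-1)(1) = 5
Σ = 4
Area = |Σ|/2 = 2.
Net area = 64 − 2 = 62.

62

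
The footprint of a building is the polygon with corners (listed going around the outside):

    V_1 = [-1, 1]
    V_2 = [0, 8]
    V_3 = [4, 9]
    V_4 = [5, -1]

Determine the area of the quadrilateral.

42.5

Cross-terms: -8, -32, -49, 4  ⇒  Σ = -85
Area = |Σ|/2 = 42.5.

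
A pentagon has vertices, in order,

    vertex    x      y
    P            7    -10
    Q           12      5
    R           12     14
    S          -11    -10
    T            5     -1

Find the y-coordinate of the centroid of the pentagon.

9/7

Apply Gauss's area formula. First the cross-terms c_i = x_i·y_{i+1} − x_{i+1}·y_i:
  155, 108, 34, 61, -43  ⇒  2A = 315, A = 157.5.
Then Σ (y_i + y_{i+1})·c_i = 1215, so ȳ = 1215 / (6·157.5) = 9/7.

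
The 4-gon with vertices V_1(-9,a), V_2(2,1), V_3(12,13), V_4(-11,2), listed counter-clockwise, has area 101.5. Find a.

-1

Write out the shoelace sum; only the two edges meeting at V_1 involve a:
2·Area = [((-11)·a − (-9)·2) + ((-9)·1 − 2·a)] + 181
       = -13·a + 190 = 203
⇒ a = -1.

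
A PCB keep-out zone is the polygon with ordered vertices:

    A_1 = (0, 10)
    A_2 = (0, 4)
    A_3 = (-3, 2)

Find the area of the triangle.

Apply the surveyor's formula: 2A = Σ (x_i·y_{i+1} − x_{i+1}·y_i), indices taken mod 3.
Cross-terms: 0, 12, -30  ⇒  Σ = -18
Area = |Σ|/2 = 9.

9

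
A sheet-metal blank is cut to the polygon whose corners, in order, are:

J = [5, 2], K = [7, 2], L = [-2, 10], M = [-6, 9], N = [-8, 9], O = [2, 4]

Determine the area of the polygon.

Cross-terms: -4, 74, 42, 18, -50, -16  ⇒  Σ = 64
Area = |Σ|/2 = 32.

32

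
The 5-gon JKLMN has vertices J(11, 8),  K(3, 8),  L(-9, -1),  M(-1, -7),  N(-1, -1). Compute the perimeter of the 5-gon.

54

|JK| = √((-8)² + (0)²) = √64 = 8
|KL| = √((-12)² + (-9)²) = √225 = 15
|LM| = √((8)² + (-6)²) = √100 = 10
|MN| = √((0)² + (6)²) = √36 = 6
|NJ| = √((12)² + (9)²) = √225 = 15
Perimeter = 8 + 15 + 10 + 6 + 15 = 54.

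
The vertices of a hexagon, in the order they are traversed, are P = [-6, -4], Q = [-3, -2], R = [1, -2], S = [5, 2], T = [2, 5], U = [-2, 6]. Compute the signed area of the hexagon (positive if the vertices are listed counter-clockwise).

Apply the shoelace formula: 2A = Σ (x_i·y_{i+1} − x_{i+1}·y_i), indices taken mod 6.
P→Q: (-6)(-2) − (-3)(-4) = 0
Q→R: (-3)(-2) − (1)(-2) = 8
R→S: (1)(2) − (5)(-2) = 12
S→T: (5)(5) − (2)(2) = 21
T→U: (2)(6) − (-2)(5) = 22
U→P: (-2)(-4) − (-6)(6) = 44
Σ = 107
Signed area = Σ/2 = 53.5 (positive ⇒ counter-clockwise traversal).

53.5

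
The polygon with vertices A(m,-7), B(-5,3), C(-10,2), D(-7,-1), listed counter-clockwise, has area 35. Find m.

3

The doubled signed area Σ (x_i y_{i+1} − x_{i+1} y_i) is linear in m.
With m=0 it equals 58; the coefficient of m is 4 (from the two edges through A).
So 4·m + 58 = 2·35 = 70 ⇒ m = 3.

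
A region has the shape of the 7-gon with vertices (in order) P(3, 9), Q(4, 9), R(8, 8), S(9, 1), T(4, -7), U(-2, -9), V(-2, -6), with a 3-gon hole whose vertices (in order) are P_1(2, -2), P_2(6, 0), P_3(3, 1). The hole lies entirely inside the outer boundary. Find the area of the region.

Outer boundary:
Apply the shoelace (surveyor's) formula: 2A = Σ (x_i·y_{i+1} − x_{i+1}·y_i), indices taken mod 7.
Σ = (-9) + (-40) + (-64) + (-67) + (-50) + (-6) + (0) = -236
Area = |Σ|/2 = 118.
Hole:
Apply Gauss's area formula: 2A = Σ (x_i·y_{i+1} − x_{i+1}·y_i), indices taken mod 3.
Σ = (12) + (6) + (-8) = 10
Area = |Σ|/2 = 5.
Net area = 118 − 5 = 113.

113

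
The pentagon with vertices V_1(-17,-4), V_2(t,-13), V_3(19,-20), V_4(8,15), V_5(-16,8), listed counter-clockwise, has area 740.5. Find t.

Write out the shoelace sum; only the two edges meeting at V_2 involve t:
2·Area = [((-17)·(-13) − t·(-4)) + (t·(-20) − 19·(-13))] + 949
       = -16·t + 1417 = 1481
⇒ t = -4.

-4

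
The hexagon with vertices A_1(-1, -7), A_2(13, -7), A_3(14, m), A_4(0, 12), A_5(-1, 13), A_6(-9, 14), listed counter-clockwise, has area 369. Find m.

The doubled signed area Σ (x_i y_{i+1} − x_{i+1} y_i) is linear in m.
With m=0 it equals 556; the coefficient of m is 13 (from the two edges through A_3).
So 13·m + 556 = 2·369 = 738 ⇒ m = 14.

14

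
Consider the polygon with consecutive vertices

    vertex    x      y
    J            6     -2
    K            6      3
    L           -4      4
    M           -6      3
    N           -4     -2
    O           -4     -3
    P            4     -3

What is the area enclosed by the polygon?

70

Apply the shoelace (surveyor's) formula: 2A = Σ (x_i·y_{i+1} − x_{i+1}·y_i), indices taken mod 7.
J→K: (6)(3) − (6)(-2) = 30
K→L: (6)(4) − (-4)(3) = 36
L→M: (-4)(3) − (-6)(4) = 12
M→N: (-6)(-2) − (-4)(3) = 24
N→O: (-4)(-3) − (-4)(-2) = 4
O→P: (-4)(-3) − (4)(-3) = 24
P→J: (4)(-2) − (6)(-3) = 10
Σ = 140
Area = |Σ|/2 = 70.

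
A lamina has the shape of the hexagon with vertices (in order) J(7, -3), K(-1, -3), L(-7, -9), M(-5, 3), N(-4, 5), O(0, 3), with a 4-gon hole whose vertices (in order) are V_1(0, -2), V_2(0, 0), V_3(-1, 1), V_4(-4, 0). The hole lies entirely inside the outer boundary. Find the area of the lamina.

68

Outer boundary:
Apply the shoelace formula: 2A = Σ (x_i·y_{i+1} − x_{i+1}·y_i), indices taken mod 6.
Σ = (-24) + (-12) + (-66) + (-13) + (-12) + (-21) = -148
Area = |Σ|/2 = 74.
Hole:
Apply the shoelace (surveyor's) formula: 2A = Σ (x_i·y_{i+1} − x_{i+1}·y_i), indices taken mod 4.
Σ = (0) + (0) + (4) + (8) = 12
Area = |Σ|/2 = 6.
Net area = 74 − 6 = 68.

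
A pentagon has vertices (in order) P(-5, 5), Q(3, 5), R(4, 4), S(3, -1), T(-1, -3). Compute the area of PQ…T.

Apply the surveyor's formula: 2A = Σ (x_i·y_{i+1} − x_{i+1}·y_i), indices taken mod 5.
Cross-terms: -40, -8, -16, -10, -20  ⇒  Σ = -94
Area = |Σ|/2 = 47.

47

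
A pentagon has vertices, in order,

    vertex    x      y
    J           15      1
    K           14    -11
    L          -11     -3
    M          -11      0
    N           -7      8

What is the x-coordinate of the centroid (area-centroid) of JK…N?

Apply the shoelace (surveyor's) formula. First the cross-terms c_i = x_i·y_{i+1} − x_{i+1}·y_i:
  -179, -163, -33, -88, -127  ⇒  2A = -590, A = -295.
Then Σ (x_i + x_{i+1})·c_i = -4386, so x̄ = -4386 / (6·(-295)) = 731/295.

731/295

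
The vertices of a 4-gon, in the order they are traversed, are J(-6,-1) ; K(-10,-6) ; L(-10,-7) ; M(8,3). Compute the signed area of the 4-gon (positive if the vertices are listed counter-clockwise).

Apply the shoelace formula: 2A = Σ (x_i·y_{i+1} − x_{i+1}·y_i), indices taken mod 4.
J→K: (-6)(-6) − (-10)(-1) = 26
K→L: (-10)(-7) − (-10)(-6) = 10
L→M: (-10)(3) − (8)(-7) = 26
M→J: (8)(-1) − (-6)(3) = 10
Σ = 72
Signed area = Σ/2 = 36 (positive ⇒ counter-clockwise traversal).

36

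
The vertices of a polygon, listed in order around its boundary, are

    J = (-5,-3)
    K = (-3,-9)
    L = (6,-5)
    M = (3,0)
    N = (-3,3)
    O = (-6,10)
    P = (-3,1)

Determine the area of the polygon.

77.5

Σ = (36) + (69) + (15) + (9) + (-12) + (24) + (14) = 155
Area = |Σ|/2 = 77.5.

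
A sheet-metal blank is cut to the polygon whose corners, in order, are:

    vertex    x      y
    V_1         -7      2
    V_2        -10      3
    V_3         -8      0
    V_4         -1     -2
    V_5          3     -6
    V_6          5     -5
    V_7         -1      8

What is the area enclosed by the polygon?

77.5

Apply the surveyor's formula: 2A = Σ (x_i·y_{i+1} − x_{i+1}·y_i), indices taken mod 7.
V_1→V_2: (-7)(3) − (-10)(2) = -1
V_2→V_3: (-10)(0) − (-8)(3) = 24
V_3→V_4: (-8)(-2) − (-1)(0) = 16
V_4→V_5: (-1)(-6) − (3)(-2) = 12
V_5→V_6: (3)(-5) − (5)(-6) = 15
V_6→V_7: (5)(8) − (-1)(-5) = 35
V_7→V_1: (-1)(2) − (-7)(8) = 54
Σ = 155
Area = |Σ|/2 = 77.5.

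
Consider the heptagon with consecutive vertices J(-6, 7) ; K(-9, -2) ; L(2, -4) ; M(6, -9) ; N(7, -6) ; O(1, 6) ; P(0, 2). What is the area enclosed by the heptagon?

105

Σ = (75) + (40) + (6) + (27) + (48) + (2) + (12) = 210
Area = |Σ|/2 = 105.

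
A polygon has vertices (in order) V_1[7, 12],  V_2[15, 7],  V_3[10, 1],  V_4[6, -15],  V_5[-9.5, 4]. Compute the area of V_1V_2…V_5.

Apply the shoelace formula: 2A = Σ (x_i·y_{i+1} − x_{i+1}·y_i), indices taken mod 5.
Σ = (-131) + (-55) + (-156) + (-118.5) + (-142) = -602.5
Area = |Σ|/2 = 301.25.

301.25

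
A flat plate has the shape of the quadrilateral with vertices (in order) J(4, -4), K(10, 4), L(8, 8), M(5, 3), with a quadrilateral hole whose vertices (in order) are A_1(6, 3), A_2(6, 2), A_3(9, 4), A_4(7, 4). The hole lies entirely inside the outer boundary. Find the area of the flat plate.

Outer boundary:
Apply the shoelace (surveyor's) formula: 2A = Σ (x_i·y_{i+1} − x_{i+1}·y_i), indices taken mod 4.
J→K: (4)(4) − (10)(-4) = 56
K→L: (10)(8) − (8)(4) = 48
L→M: (8)(3) − (5)(8) = -16
M→J: (5)(-4) − (4)(3) = -32
Σ = 56
Area = |Σ|/2 = 28.
Hole:
A_1→A_2: (6)(2) − (6)(3) = -6
A_2→A_3: (6)(4) − (9)(2) = 6
A_3→A_4: (9)(4) − (7)(4) = 8
A_4→A_1: (7)(3) − (6)(4) = -3
Σ = 5
Area = |Σ|/2 = 2.5.
Net area = 28 − 2.5 = 25.5.

25.5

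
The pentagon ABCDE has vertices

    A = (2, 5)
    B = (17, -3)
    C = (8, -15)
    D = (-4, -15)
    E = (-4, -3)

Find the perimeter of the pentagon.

66

|AB| = √((15)² + (-8)²) = √289 = 17
|BC| = √((-9)² + (-12)²) = √225 = 15
|CD| = √((-12)² + (0)²) = √144 = 12
|DE| = √((0)² + (12)²) = √144 = 12
|EA| = √((6)² + (8)²) = √100 = 10
Perimeter = 17 + 15 + 12 + 12 + 10 = 66.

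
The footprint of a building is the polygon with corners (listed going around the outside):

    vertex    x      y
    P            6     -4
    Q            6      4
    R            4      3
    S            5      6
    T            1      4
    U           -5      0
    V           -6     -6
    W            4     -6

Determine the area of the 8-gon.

Apply the surveyor's formula: 2A = Σ (x_i·y_{i+1} − x_{i+1}·y_i), indices taken mod 8.
Cross-terms: 48, 2, 9, 14, 20, 30, 60, 20  ⇒  Σ = 203
Area = |Σ|/2 = 101.5.

101.5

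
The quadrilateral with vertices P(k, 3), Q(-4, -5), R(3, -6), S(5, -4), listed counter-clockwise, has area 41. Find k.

Write out the shoelace sum; only the two edges meeting at P involve k:
2·Area = [(5·3 − k·(-4)) + (k·(-5) − (-4)·3)] + 57
       = -1·k + 84 = 82
⇒ k = 2.

2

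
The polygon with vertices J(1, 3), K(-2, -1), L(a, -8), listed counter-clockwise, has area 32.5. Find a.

The doubled signed area Σ (x_i y_{i+1} − x_{i+1} y_i) is linear in a.
With a=0 it equals 29; the coefficient of a is 4 (from the two edges through L).
So 4·a + 29 = 2·32.5 = 65 ⇒ a = 9.

9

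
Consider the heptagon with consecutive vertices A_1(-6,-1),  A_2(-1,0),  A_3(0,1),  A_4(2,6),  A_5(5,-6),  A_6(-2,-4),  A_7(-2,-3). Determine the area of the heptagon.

Apply the shoelace formula: 2A = Σ (x_i·y_{i+1} − x_{i+1}·y_i), indices taken mod 7.
A_1→A_2: (-6)(0) − (-1)(-1) = -1
A_2→A_3: (-1)(1) − (0)(0) = -1
A_3→A_4: (0)(6) − (2)(1) = -2
A_4→A_5: (2)(-6) − (5)(6) = -42
A_5→A_6: (5)(-4) − (-2)(-6) = -32
A_6→A_7: (-2)(-3) − (-2)(-4) = -2
A_7→A_1: (-2)(-1) − (-6)(-3) = -16
Σ = -96
Area = |Σ|/2 = 48.

48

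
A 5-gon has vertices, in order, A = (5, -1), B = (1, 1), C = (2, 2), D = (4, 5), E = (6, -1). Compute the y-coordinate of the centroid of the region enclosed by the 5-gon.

Apply the shoelace (surveyor's) formula. First the cross-terms c_i = x_i·y_{i+1} − x_{i+1}·y_i:
  6, 0, 2, -34, -1  ⇒  2A = -27, A = -13.5.
Then Σ (y_i + y_{i+1})·c_i = -120, so ȳ = -120 / (6·(-13.5)) = 40/27.

40/27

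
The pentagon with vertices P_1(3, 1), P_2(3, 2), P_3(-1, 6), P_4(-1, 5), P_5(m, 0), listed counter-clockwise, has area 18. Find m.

Write out the shoelace sum; only the two edges meeting at P_5 involve m:
2·Area = [((-1)·0 − m·5) + (m·1 − 3·0)] + 24
       = -4·m + 24 = 36
⇒ m = -3.

-3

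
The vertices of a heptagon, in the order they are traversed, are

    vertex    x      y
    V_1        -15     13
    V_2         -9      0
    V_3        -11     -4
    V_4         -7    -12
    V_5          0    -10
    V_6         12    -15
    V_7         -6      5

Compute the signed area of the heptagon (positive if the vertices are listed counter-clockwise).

Cross-terms: 117, 36, 104, 70, 120, -30, -3  ⇒  Σ = 414
Signed area = Σ/2 = 207 (positive ⇒ counter-clockwise traversal).

207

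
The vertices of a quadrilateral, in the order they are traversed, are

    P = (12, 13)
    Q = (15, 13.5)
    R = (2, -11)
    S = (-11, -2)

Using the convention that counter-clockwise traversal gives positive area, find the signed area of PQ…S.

-234.5

Apply the shoelace formula: 2A = Σ (x_i·y_{i+1} − x_{i+1}·y_i), indices taken mod 4.
P→Q: (12)(13.5) − (15)(13) = -33
Q→R: (15)(-11) − (2)(13.5) = -192
R→S: (2)(-2) − (-11)(-11) = -125
S→P: (-11)(13) − (12)(-2) = -119
Σ = -469
Signed area = Σ/2 = -234.5 (negative ⇒ clockwise traversal).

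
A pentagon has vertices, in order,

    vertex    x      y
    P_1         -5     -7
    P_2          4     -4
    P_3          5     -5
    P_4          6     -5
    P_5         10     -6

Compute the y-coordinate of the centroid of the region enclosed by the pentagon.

Apply the surveyor's formula. First the cross-terms c_i = x_i·y_{i+1} − x_{i+1}·y_i:
  48, 0, 5, 14, -100  ⇒  2A = -33, A = -16.5.
Then Σ (y_i + y_{i+1})·c_i = 568, so ȳ = 568 / (6·(-16.5)) = -568/99.

-568/99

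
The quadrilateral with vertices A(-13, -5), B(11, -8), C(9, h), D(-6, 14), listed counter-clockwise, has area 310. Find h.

3

Write out the shoelace sum; only the two edges meeting at C involve h:
2·Area = [(11·h − 9·(-8)) + (9·14 − (-6)·h)] + 371
       = 17·h + 569 = 620
⇒ h = 3.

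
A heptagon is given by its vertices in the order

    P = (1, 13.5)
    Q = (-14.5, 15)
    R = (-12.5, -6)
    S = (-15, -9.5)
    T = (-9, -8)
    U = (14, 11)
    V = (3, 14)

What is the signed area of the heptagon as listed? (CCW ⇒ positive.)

Apply the shoelace formula: 2A = Σ (x_i·y_{i+1} − x_{i+1}·y_i), indices taken mod 7.
Cross-terms: 210.75, 274.5, 28.75, 34.5, 13, 163, 26.5  ⇒  Σ = 751
Signed area = Σ/2 = 375.5 (positive ⇒ counter-clockwise traversal).

375.5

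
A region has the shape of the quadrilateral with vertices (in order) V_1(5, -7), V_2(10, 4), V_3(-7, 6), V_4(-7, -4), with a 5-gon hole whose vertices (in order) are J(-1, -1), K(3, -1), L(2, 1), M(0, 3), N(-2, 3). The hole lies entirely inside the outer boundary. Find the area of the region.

Outer boundary:
Σ = (90) + (88) + (70) + (69) = 317
Area = |Σ|/2 = 158.5.
Hole:
Cross-terms: 4, 5, 6, 6, 5  ⇒  Σ = 26
Area = |Σ|/2 = 13.
Net area = 158.5 − 13 = 145.5.

145.5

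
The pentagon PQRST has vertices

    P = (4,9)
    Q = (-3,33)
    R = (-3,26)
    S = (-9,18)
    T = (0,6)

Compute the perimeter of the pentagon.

62

|PQ| = √((-7)² + (24)²) = √625 = 25
|QR| = √((0)² + (-7)²) = √49 = 7
|RS| = √((-6)² + (-8)²) = √100 = 10
|ST| = √((9)² + (-12)²) = √225 = 15
|TP| = √((4)² + (3)²) = √25 = 5
Perimeter = 25 + 7 + 10 + 15 + 5 = 62.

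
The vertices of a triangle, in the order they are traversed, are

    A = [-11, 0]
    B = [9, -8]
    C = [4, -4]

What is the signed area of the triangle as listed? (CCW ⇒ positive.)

20

Apply Gauss's area formula: 2A = Σ (x_i·y_{i+1} − x_{i+1}·y_i), indices taken mod 3.
Cross-terms: 88, -4, -44  ⇒  Σ = 40
Signed area = Σ/2 = 20 (positive ⇒ counter-clockwise traversal).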